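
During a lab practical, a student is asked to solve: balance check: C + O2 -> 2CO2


Equation: C + O2 -> 2CO2
Check atoms: C: 1≠2, O: 2≠4
Not balanced

No, not balanced


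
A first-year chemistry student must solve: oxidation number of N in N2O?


2x + (-2) = 0, so x = +1
Oxidation number: +1

+1


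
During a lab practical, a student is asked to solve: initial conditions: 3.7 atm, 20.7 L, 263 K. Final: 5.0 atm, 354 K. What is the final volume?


P1V1/T1 = P2V2/T2
V2 = P1V1T2/(T1P2)
= 3.7×20.7×354/(263×5.0)
= 20.618 L

20.618 L


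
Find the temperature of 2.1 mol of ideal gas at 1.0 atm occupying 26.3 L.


PV = nRT  (R = 0.08206 L·atm/(mol·K))
T = PV/(nR) = 1.0×26.3/(2.1×0.08206)
= 26.30/0.172326
= 152.62 K

152.62 K


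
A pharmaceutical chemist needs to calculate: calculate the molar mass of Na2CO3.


M(Na2CO3) = 2×22.99 + 1×12.01 + 3×16.0
= 45.98 + 12.01 + 48.0
= 105.99 g/mol

105.99 g/mol


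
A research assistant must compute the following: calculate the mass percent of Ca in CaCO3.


M(CaCO3) = 1×40.08 + 1×12.01 + 3×16.0 = 100.09 g/mol
Mass of Ca = 1 × 40.08 = 40.08 g/mol
% Ca = 40.08/100.09 × 100 = 40.04%

40.04%


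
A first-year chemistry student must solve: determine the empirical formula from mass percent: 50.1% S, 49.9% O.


Assume 100 g sample. Moles of each element:
  S: 50.1/32.07 = 1.562 mol
  O: 49.9/16.0 = 3.119 mol
Divide by smallest (1.562):
  S: 1.562/1.562 = 1.0
  O: 3.119/1.562 = 2.0
Empirical formula: SO2

SO2


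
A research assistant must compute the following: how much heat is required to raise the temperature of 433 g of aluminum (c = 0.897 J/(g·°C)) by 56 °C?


q = mcΔT = 433 × 0.897 × 56
= 21750.46 J

21750.46 J


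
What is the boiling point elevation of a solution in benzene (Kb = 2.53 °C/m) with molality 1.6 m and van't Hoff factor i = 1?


ΔTb = Kb × m × i
= 2.53 × 1.6 × 1
= 4.048 °C

4.048 °C


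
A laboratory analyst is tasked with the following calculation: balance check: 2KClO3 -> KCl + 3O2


Equation: 2KClO3 -> KCl + 3O2
Check atoms: Cl: 2≠1, K: 2≠1, O: 6=6
Not balanced

No, not balanced


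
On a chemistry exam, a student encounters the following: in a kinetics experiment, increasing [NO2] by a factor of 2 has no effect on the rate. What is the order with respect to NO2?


rate ∝ [NO2]^n
rate ∝ [NO2]^0
Order in NO2: 0

0


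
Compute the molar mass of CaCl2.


M(CaCl2) = 1×40.08 + 2×35.45
= 40.08 + 70.9
= 110.98 g/mol

110.98 g/mol


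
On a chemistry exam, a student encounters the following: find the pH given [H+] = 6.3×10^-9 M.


pH = -log10([H+]) = -log10(6.3×10^-9)
= 9 - log10(6.3)
= 9 - 0.8
= 8.2

8.2


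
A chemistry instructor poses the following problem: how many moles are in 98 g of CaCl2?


M(CaCl2) = 110.98 g/mol
n = mass/M = 98/110.98 = 0.883 mol

0.883 mol


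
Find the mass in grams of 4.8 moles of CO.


M(CO) = 28.01 g/mol
mass = n × M = 4.8 × 28.01 = 134.45 g

134.45 g


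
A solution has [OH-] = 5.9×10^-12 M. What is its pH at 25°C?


pOH = -log10([OH-]) = -log10(5.9×10^-12)
= 12 - log10(5.9) = 11.23
pH = 14 - pOH = 14 - 11.23 = 2.77

2.77


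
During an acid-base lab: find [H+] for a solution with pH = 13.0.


[H+] = 10^(-pH) = 10^(-13.0)
= 1.0×10^-13 M

1.0×10^-13 M


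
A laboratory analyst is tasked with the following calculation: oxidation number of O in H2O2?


Peroxide: O is -1
Oxidation number: -1

-1


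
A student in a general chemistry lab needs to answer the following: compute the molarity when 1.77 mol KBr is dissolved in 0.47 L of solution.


M = n/V = 1.77/0.47 = 3.766 mol/L

3.766 M


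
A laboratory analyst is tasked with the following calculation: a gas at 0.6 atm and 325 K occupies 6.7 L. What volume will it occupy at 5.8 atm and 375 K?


P1V1/T1 = P2V2/T2
V2 = P1V1T2/(T1P2)
= 0.6×6.7×375/(325×5.8)
= 0.8 L

0.8 L


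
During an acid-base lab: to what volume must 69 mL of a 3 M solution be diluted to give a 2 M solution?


C1V1 = C2V2
3 × 69 = 2 × V2
V2 = 207/2 = 103.5 mL

103.5 mL


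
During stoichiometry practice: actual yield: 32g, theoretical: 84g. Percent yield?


% yield = actual/theoretical × 100
= 32/84 × 100
= 38.1%

38.1%


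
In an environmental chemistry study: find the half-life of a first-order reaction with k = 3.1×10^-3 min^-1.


t½ = ln2/k = 0.693147/(3.1×10^-3 min^-1)
= 223.6 min

223.6 min


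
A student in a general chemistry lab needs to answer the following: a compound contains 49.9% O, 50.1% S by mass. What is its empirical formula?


Assume 100 g sample. Moles of each element:
  O: 49.9/16.0 = 3.119 mol
  S: 50.1/32.07 = 1.562 mol
Divide by smallest (1.562):
  O: 3.119/1.562 = 2.0
  S: 1.562/1.562 = 1.0
Empirical formula: SO2

SO2


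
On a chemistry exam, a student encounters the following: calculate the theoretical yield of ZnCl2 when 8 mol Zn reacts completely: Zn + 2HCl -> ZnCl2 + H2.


Mole ratio ZnCl2:Zn = 1:1
n(ZnCl2) = 8 × 1/1 = 8.000 mol
mass = 8.000 × 136.28 = 1090.24 g

1090.24 g


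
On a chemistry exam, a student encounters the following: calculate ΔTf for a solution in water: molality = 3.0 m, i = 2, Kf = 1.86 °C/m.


ΔTf = Kf × m × i
= 1.86 × 3.0 × 2
= 11.16 °C

11.16 °C


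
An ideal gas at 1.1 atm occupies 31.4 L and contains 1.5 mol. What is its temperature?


PV = nRT  (R = 0.08206 L·atm/(mol·K))
T = PV/(nR) = 1.1×31.4/(1.5×0.08206)
= 34.54/0.123090
= 280.61 K

280.61 K


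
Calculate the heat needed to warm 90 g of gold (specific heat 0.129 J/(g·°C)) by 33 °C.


q = mcΔT = 90 × 0.129 × 33
= 383.13 J

383.13 J


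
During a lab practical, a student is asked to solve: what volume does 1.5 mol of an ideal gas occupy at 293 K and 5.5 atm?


PV = nRT  (R = 0.08206 L·atm/(mol·K))
V = nRT/P = 1.5×0.08206×293/5.5
= 6.557 L

6.557 L


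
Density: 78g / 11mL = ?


ρ = mass/volume
= 78/11
= 7.091 g/mL

7.091 g/mL


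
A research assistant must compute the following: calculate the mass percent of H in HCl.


M(HCl) = 1×1.008 + 1×35.45 = 36.458 g/mol
Mass of H = 1 × 1.008 = 1.008 g/mol
% H = 1.008/36.458 × 100 = 2.76%

2.76%


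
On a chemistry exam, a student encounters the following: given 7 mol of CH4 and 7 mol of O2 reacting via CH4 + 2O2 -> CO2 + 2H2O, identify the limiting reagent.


Mole ratio available / coefficient:
  CH4: 7/1 = 7.000
  O2: 7/2 = 3.500
Smaller ratio is limiting.

O2


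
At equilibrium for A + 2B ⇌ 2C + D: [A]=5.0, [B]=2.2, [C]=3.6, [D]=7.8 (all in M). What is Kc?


Kc = [C]^2[D]/([A][B]^2)
= (3.6^2 × 7.8^1)/(5.0^1 × 2.2^2)
= 101.088/24.2
= 4.177

4.177


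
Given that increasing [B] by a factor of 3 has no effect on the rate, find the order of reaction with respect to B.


rate ∝ [B]^n
rate ∝ [B]^0
Order in B: 0

0


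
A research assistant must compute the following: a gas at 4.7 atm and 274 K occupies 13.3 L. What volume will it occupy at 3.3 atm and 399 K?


P1V1/T1 = P2V2/T2
V2 = P1V1T2/(T1P2)
= 4.7×13.3×399/(274×3.3)
= 27.584 L

27.584 L


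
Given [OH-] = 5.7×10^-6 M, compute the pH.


pOH = -log10([OH-]) = -log10(5.7×10^-6)
= 6 - log10(5.7) = 5.24
pH = 14 - pOH = 14 - 5.24 = 8.76

8.76


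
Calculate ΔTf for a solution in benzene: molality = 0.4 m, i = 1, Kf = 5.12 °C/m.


ΔTf = Kf × m × i
= 5.12 × 0.4 × 1
= 2.048 °C

2.048 °C


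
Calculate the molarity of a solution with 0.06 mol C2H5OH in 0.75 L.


M = n/V = 0.06/0.75 = 0.080 mol/L

0.080 M


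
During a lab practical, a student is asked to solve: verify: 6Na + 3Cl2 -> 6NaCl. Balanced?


Equation: 6Na + 3Cl2 -> 6NaCl
Check atoms: Cl: 6=6, Na: 6=6
Balanced

Yes, balanced


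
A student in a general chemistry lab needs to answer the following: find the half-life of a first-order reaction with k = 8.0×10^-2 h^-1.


t½ = ln2/k = 0.693147/(8.0×10^-2 h^-1)
= 8.664 h

8.664 h


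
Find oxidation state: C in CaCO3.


(+2) + x + 3(-2) = 0, so x = +4
Oxidation number: +4

+4


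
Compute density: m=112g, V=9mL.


ρ = mass/volume
= 112/9
= 12.444 g/mL

12.444 g/mL


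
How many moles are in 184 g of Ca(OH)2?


M(Ca(OH)2) = 74.1 g/mol
n = mass/M = 184/74.1 = 2.4831 mol

2.4831 mol


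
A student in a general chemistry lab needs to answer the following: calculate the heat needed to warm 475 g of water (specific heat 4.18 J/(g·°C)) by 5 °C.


q = mcΔT = 475 × 4.18 × 5
= 9927.50 J

9927.50 J


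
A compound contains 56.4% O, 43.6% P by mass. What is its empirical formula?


Assume 100 g sample. Moles of each element:
  O: 56.4/16.0 = 3.525 mol
  P: 43.6/30.97 = 1.408 mol
Divide by smallest (1.408):
  O: 3.525/1.408 = 2.5
  P: 1.408/1.408 = 1.0
Multiply all ratios by 2 to obtain whole numbers.
Empirical formula: P2O5

P2O5


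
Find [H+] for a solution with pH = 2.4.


[H+] = 10^(-pH) = 10^(-2.4)
= 3.98×10^-3 M

3.98×10^-3 M


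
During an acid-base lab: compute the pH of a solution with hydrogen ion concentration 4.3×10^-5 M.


pH = -log10([H+]) = -log10(4.3×10^-5)
= 5 - log10(4.3)
= 5 - 0.63
= 4.37

4.37


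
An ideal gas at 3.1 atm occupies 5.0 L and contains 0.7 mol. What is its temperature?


PV = nRT  (R = 0.08206 L·atm/(mol·K))
T = PV/(nR) = 3.1×5.0/(0.7×0.08206)
= 15.50/0.057442
= 269.84 K

269.84 K


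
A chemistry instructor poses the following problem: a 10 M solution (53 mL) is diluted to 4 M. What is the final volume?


C1V1 = C2V2
10 × 53 = 4 × V2
V2 = 530/4 = 132.5 mL

132.5 mL


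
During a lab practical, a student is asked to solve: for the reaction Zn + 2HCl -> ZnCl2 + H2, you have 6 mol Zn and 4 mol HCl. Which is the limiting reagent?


Mole ratio available / coefficient:
  Zn: 6/1 = 6.000
  HCl: 4/2 = 2.000
Smaller ratio is limiting.

HCl


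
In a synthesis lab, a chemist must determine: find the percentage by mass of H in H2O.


M(H2O) = 2×1.008 + 1×16.0 = 18.016 g/mol
Mass of H = 2 × 1.008 = 2.016 g/mol
% H = 2.016/18.016 × 100 = 11.19%

11.19%


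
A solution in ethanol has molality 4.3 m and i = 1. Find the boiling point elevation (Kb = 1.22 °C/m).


ΔTb = Kb × m × i
= 1.22 × 4.3 × 1
= 5.246 °C

5.246 °C


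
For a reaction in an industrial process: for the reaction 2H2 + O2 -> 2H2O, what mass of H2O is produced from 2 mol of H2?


Mole ratio H2O:H2 = 2:2
n(H2O) = 2 × 2/2 = 2.000 mol
mass = 2.000 × 18.02 = 36.04 g

36.04 g


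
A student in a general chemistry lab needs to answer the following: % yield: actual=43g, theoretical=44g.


% yield = actual/theoretical × 100
= 43/44 × 100
= 97.73%

97.73%


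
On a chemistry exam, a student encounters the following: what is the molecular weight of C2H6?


M(C2H6) = 2×12.01 + 6×1.008
= 24.02 + 6.05
= 30.07 g/mol

30.07 g/mol


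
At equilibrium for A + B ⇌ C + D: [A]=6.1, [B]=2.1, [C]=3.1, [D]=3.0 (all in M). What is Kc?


Kc = [C][D]/([A][B])
= (3.1^1 × 3.0^1)/(6.1^1 × 2.1^1)
= 9.3/12.81
= 0.7260

0.7260


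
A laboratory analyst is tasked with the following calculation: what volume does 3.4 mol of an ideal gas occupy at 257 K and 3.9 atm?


PV = nRT  (R = 0.08206 L·atm/(mol·K))
V = nRT/P = 3.4×0.08206×257/3.9
= 18.386 L

18.386 L


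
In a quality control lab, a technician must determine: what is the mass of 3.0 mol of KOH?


M(KOH) = 56.11 g/mol
mass = n × M = 3.0 × 56.11 = 168.33 g

168.33 g


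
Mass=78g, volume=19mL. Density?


ρ = mass/volume
= 78/19
= 4.105 g/mL

4.105 g/mL


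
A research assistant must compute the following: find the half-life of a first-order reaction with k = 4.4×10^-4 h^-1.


t½ = ln2/k = 0.693147/(4.4×10^-4 h^-1)
= 1575 h

1575 h


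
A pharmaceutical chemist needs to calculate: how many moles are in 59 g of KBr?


M(KBr) = 119.0 g/mol
n = mass/M = 59/119.0 = 0.4958 mol

0.4958 mol


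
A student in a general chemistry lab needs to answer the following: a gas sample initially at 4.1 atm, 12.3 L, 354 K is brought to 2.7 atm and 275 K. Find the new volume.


P1V1/T1 = P2V2/T2
V2 = P1V1T2/(T1P2)
= 4.1×12.3×275/(354×2.7)
= 14.51 L

14.51 L


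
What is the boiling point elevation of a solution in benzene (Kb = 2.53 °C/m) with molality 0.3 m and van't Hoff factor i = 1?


ΔTb = Kb × m × i
= 2.53 × 0.3 × 1
= 0.759 °C

0.759 °C


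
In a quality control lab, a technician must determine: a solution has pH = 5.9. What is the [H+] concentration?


[H+] = 10^(-pH) = 10^(-5.9)
= 1.26×10^-6 M

1.26×10^-6 M


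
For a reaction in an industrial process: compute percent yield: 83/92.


% yield = actual/theoretical × 100
= 83/92 × 100
= 90.22%

90.22%


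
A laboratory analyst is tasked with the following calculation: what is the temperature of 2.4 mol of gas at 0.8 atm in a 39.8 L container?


PV = nRT  (R = 0.08206 L·atm/(mol·K))
T = PV/(nR) = 0.8×39.8/(2.4×0.08206)
= 31.84/0.196944
= 161.67 K

161.67 K


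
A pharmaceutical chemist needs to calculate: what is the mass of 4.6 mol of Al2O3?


M(Al2O3) = 101.96 g/mol
mass = n × M = 4.6 × 101.96 = 469.02 g

469.02 g


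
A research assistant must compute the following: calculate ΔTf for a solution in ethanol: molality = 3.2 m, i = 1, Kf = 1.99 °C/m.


ΔTf = Kf × m × i
= 1.99 × 3.2 × 1
= 6.368 °C

6.368 °C


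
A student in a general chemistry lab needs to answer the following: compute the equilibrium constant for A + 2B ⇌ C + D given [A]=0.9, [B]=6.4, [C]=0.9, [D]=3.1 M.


Kc = [C][D]/([A][B]^2)
= (0.9^1 × 3.1^1)/(0.9^1 × 6.4^2)
= 2.79/36.864
= 0.07568

0.07568


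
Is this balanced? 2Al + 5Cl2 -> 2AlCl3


Equation: 2Al + 5Cl2 -> 2AlCl3
Check atoms: Al: 2=2, Cl: 10≠6
Not balanced

No, not balanced


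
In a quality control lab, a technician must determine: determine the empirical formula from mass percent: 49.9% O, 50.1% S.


Assume 100 g sample. Moles of each element:
  O: 49.9/16.0 = 3.119 mol
  S: 50.1/32.07 = 1.562 mol
Divide by smallest (1.562):
  O: 3.119/1.562 = 2.0
  S: 1.562/1.562 = 1.0
Empirical formula: SO2

SO2


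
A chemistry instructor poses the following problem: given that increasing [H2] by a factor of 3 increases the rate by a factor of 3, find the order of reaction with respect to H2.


rate ∝ [H2]^n
3^n = 3 → n = 1
Order in H2: 1

1


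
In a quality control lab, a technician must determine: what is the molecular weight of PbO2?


M(PbO2) = 1×207.2 + 2×16.0
= 207.2 + 32.0
= 239.2 g/mol

239.2 g/mol


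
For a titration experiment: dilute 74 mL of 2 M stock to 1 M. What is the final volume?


C1V1 = C2V2
2 × 74 = 1 × V2
V2 = 148/1 = 148.0 mL

148.0 mL


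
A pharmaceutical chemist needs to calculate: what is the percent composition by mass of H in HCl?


M(HCl) = 1×1.008 + 1×35.45 = 36.458 g/mol
Mass of H = 1 × 1.008 = 1.008 g/mol
% H = 1.008/36.458 × 100 = 2.76%

2.76%


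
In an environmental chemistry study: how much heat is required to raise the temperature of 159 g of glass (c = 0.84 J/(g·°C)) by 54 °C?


q = mcΔT = 159 × 0.84 × 54
= 7212.24 J

7212.24 J


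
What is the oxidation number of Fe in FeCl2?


x + 2(-1) = 0, so x = +2
Oxidation number: +2

+2


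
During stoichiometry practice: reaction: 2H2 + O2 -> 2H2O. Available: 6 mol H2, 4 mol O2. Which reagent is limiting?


Mole ratio available / coefficient:
  H2: 6/2 = 3.000
  O2: 4/1 = 4.000
Smaller ratio is limiting.

H2


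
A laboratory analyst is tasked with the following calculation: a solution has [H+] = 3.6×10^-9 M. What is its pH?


pH = -log10([H+]) = -log10(3.6×10^-9)
= 9 - log10(3.6)
= 9 - 0.56
= 8.44

8.44


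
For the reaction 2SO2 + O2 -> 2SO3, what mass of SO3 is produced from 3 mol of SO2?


Mole ratio SO3:SO2 = 2:2
n(SO3) = 3 × 2/2 = 3.000 mol
mass = 3.000 × 80.07 = 240.21 g

240.21 g


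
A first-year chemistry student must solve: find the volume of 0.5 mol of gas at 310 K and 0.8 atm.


PV = nRT  (R = 0.08206 L·atm/(mol·K))
V = nRT/P = 0.5×0.08206×310/0.8
= 15.899 L

15.899 L


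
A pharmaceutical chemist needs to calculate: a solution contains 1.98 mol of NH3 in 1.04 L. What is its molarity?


M = n/V = 1.98/1.04 = 1.904 mol/L

1.904 M


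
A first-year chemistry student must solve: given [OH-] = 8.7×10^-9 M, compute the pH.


pOH = -log10([OH-]) = -log10(8.7×10^-9)
= 9 - log10(8.7) = 8.06
pH = 14 - pOH = 14 - 8.06 = 5.94

5.94


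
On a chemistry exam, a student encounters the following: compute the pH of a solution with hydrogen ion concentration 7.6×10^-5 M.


pH = -log10([H+]) = -log10(7.6×10^-5)
= 5 - log10(7.6)
= 5 - 0.88
= 4.12

4.12


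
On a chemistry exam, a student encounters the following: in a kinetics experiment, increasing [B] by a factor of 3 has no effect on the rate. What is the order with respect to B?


rate ∝ [B]^n
rate ∝ [B]^0
Order in B: 0

0


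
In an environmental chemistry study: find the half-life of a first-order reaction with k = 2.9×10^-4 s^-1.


t½ = ln2/k = 0.693147/(2.9×10^-4 s^-1)
= 2390 s

2390 s


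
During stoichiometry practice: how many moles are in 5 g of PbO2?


M(PbO2) = 239.2 g/mol
n = mass/M = 5/239.2 = 0.0209 mol

0.0209 mol


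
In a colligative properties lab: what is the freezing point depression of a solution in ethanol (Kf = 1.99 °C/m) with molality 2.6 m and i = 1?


ΔTf = Kf × m × i
= 1.99 × 2.6 × 1
= 5.174 °C

5.174 °C


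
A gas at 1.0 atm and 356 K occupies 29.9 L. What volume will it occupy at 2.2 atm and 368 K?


P1V1/T1 = P2V2/T2
V2 = P1V1T2/(T1P2)
= 1.0×29.9×368/(356×2.2)
= 14.049 L

14.049 L


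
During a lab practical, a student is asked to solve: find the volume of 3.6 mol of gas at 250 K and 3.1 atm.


PV = nRT  (R = 0.08206 L·atm/(mol·K))
V = nRT/P = 3.6×0.08206×250/3.1
= 23.824 L

23.824 L


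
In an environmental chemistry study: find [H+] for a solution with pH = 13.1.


[H+] = 10^(-pH) = 10^(-13.1)
= 7.94×10^-14 M

7.94×10^-14 M


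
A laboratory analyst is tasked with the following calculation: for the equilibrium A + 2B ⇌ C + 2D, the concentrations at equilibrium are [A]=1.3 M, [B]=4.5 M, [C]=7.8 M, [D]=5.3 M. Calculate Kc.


Kc = [C][D]^2/([A][B]^2)
= (7.8^1 × 5.3^2)/(1.3^1 × 4.5^2)
= 219.102/26.325
= 8.323

8.323


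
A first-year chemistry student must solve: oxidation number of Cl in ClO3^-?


x + 3(-2) = -1, so x = +5
Oxidation number: +5

+5


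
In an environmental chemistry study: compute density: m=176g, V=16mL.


ρ = mass/volume
= 176/16
= 11.0 g/mL

11.0 g/mL


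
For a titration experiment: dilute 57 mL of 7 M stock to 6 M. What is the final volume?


C1V1 = C2V2
7 × 57 = 6 × V2
V2 = 399/6 = 66.5 mL

66.5 mL


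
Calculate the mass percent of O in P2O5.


M(P2O5) = 2×30.97 + 5×16.0 = 141.94 g/mol
Mass of O = 5 × 16.0 = 80.00 g/mol
% O = 80.00/141.94 × 100 = 56.36%

56.36%


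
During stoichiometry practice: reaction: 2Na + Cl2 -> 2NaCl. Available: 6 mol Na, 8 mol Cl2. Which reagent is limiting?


Mole ratio available / coefficient:
  Na: 6/2 = 3.000
  Cl2: 8/1 = 8.000
Smaller ratio is limiting.

Na


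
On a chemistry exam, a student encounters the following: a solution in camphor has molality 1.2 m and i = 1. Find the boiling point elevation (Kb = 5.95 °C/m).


ΔTb = Kb × m × i
= 5.95 × 1.2 × 1
= 7.14 °C

7.14 °C


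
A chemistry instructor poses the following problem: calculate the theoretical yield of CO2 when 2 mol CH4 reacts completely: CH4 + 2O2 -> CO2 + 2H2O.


Mole ratio CO2:CH4 = 1:1
n(CO2) = 2 × 1/1 = 2.000 mol
mass = 2.000 × 44.01 = 88.02 g

88.02 g


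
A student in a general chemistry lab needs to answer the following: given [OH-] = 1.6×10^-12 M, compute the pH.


pOH = -log10([OH-]) = -log10(1.6×10^-12)
= 12 - log10(1.6) = 11.8
pH = 14 - pOH = 14 - 11.8 = 2.2

2.2


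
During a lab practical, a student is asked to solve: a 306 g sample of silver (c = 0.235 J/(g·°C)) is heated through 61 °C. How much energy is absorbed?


q = mcΔT = 306 × 0.235 × 61
= 4386.51 J

4386.51 J


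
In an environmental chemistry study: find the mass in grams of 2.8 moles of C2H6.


M(C2H6) = 30.07 g/mol
mass = n × M = 2.8 × 30.07 = 84.20 g

84.20 g


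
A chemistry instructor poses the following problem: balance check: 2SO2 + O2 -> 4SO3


Equation: 2SO2 + O2 -> 4SO3
Check atoms: O: 6≠12, S: 2≠4
Not balanced

No, not balanced


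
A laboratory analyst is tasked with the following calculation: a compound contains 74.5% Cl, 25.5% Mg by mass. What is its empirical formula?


Assume 100 g sample. Moles of each element:
  Cl: 74.5/35.45 = 2.102 mol
  Mg: 25.5/24.31 = 1.049 mol
Divide by smallest (1.049):
  Cl: 2.102/1.049 = 2.0
  Mg: 1.049/1.049 = 1.0
Empirical formula: MgCl2

MgCl2


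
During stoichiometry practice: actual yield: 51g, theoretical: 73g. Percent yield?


% yield = actual/theoretical × 100
= 51/73 × 100
= 69.86%

69.86%


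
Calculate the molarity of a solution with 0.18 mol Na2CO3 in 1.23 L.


M = n/V = 0.18/1.23 = 0.146 mol/L

0.146 M


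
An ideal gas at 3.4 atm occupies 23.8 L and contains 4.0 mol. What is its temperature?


PV = nRT  (R = 0.08206 L·atm/(mol·K))
T = PV/(nR) = 3.4×23.8/(4.0×0.08206)
= 80.92/0.328240
= 246.53 K

246.53 K


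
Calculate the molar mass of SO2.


M(SO2) = 1×32.07 + 2×16.0
= 32.07 + 32.0
= 64.07 g/mol

64.07 g/mol


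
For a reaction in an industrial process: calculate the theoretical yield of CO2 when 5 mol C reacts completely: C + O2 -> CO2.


Mole ratio CO2:C = 1:1
n(CO2) = 5 × 1/1 = 5.000 mol
mass = 5.000 × 44.01 = 220.05 g

220.05 g


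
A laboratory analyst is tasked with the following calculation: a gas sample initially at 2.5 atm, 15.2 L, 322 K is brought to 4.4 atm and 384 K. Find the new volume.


P1V1/T1 = P2V2/T2
V2 = P1V1T2/(T1P2)
= 2.5×15.2×384/(322×4.4)
= 10.299 L

10.299 L


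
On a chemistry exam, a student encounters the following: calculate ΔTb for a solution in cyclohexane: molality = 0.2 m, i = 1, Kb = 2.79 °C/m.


ΔTb = Kb × m × i
= 2.79 × 0.2 × 1
= 0.558 °C

0.558 °C


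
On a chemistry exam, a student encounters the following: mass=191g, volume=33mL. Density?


ρ = mass/volume
= 191/33
= 5.788 g/mL

5.788 g/mL


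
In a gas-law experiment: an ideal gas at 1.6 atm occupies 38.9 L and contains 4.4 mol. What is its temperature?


PV = nRT  (R = 0.08206 L·atm/(mol·K))
T = PV/(nR) = 1.6×38.9/(4.4×0.08206)
= 62.24/0.361064
= 172.38 K

172.38 K


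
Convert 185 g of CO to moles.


M(CO) = 28.01 g/mol
n = mass/M = 185/28.01 = 6.6048 mol

6.6048 mol


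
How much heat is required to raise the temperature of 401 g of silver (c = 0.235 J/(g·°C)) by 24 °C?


q = mcΔT = 401 × 0.235 × 24
= 2261.64 J

2261.64 J


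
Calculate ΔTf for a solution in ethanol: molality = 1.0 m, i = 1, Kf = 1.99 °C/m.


ΔTf = Kf × m × i
= 1.99 × 1.0 × 1
= 1.99 °C

1.99 °C


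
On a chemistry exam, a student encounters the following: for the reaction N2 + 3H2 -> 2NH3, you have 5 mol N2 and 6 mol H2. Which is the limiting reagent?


Mole ratio available / coefficient:
  N2: 5/1 = 5.000
  H2: 6/3 = 2.000
Smaller ratio is limiting.

H2


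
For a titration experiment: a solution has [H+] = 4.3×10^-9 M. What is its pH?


pH = -log10([H+]) = -log10(4.3×10^-9)
= 9 - log10(4.3)
= 9 - 0.63
= 8.37

8.37


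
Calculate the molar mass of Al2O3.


M(Al2O3) = 2×26.98 + 3×16.0
= 53.96 + 48.0
= 101.96 g/mol

101.96 g/mol


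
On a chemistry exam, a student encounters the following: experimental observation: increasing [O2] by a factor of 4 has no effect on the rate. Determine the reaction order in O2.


rate ∝ [O2]^n
rate ∝ [O2]^0
Order in O2: 0

0


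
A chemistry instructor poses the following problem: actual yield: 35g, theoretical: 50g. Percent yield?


% yield = actual/theoretical × 100
= 35/50 × 100
= 70.0%

70.0%


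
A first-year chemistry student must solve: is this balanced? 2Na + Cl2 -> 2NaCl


Equation: 2Na + Cl2 -> 2NaCl
Check atoms: Cl: 2=2, Na: 2=2
Balanced

Yes, balanced


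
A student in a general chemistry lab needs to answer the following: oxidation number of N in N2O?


2x + (-2) = 0, so x = +1
Oxidation number: +1

+1


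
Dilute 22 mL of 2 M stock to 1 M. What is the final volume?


C1V1 = C2V2
2 × 22 = 1 × V2
V2 = 44/1 = 44.0 mL

44.0 mL


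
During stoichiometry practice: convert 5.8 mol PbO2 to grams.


M(PbO2) = 239.2 g/mol
mass = n × M = 5.8 × 239.2 = 1387.36 g

1387.36 g


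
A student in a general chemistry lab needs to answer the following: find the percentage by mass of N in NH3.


M(NH3) = 1×14.01 + 3×1.008 = 17.034 g/mol
Mass of N = 1 × 14.01 = 14.01 g/mol
% N = 14.01/17.034 × 100 = 82.25%

82.25%


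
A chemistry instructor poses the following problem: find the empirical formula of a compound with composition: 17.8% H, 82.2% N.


Assume 100 g sample. Moles of each element:
  H: 17.8/1.008 = 17.659 mol
  N: 82.2/14.01 = 5.867 mol
Divide by smallest (5.867):
  H: 17.659/5.867 = 3.01
  N: 5.867/5.867 = 1.0
Empirical formula: NH3

NH3


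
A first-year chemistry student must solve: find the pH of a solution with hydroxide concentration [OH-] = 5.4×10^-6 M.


pOH = -log10([OH-]) = -log10(5.4×10^-6)
= 6 - log10(5.4) = 5.27
pH = 14 - pOH = 14 - 5.27 = 8.73

8.73


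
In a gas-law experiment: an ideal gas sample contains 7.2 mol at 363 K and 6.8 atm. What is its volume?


PV = nRT  (R = 0.08206 L·atm/(mol·K))
V = nRT/P = 7.2×0.08206×363/6.8
= 31.54 L

31.54 L


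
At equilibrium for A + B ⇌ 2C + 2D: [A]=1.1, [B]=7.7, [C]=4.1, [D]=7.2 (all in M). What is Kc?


Kc = [C]^2[D]^2/([A][B])
= (4.1^2 × 7.2^2)/(1.1^1 × 7.7^1)
= 871.4304/8.47
= 102.9

102.9


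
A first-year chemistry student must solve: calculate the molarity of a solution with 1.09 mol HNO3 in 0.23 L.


M = n/V = 1.09/0.23 = 4.739 mol/L

4.739 M


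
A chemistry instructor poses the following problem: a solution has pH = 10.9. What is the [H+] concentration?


[H+] = 10^(-pH) = 10^(-10.9)
= 1.26×10^-11 M

1.26×10^-11 M


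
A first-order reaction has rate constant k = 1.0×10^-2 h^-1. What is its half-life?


t½ = ln2/k = 0.693147/(1.0×10^-2 h^-1)
= 69.31 h

69.31 h


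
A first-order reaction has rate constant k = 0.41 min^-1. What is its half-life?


t½ = ln2/k = 0.693147/(0.41 min^-1)
= 1.691 min

1.691 min


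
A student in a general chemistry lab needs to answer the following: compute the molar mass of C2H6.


M(C2H6) = 2×12.01 + 6×1.008
= 24.02 + 6.05
= 30.07 g/mol

30.07 g/mol


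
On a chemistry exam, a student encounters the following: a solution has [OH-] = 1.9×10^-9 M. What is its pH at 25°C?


pOH = -log10([OH-]) = -log10(1.9×10^-9)
= 9 - log10(1.9) = 8.72
pH = 14 - pOH = 14 - 8.72 = 5.28

5.28


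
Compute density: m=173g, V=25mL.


ρ = mass/volume
= 173/25
= 6.92 g/mL

6.92 g/mL


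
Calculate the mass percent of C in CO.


M(CO) = 1×12.01 + 1×16.0 = 28.01 g/mol
Mass of C = 1 × 12.01 = 12.01 g/mol
% C = 12.01/28.01 × 100 = 42.88%

42.88%


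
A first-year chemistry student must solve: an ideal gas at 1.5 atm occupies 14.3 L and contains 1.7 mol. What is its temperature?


PV = nRT  (R = 0.08206 L·atm/(mol·K))
T = PV/(nR) = 1.5×14.3/(1.7×0.08206)
= 21.45/0.139502
= 153.76 K

153.76 K


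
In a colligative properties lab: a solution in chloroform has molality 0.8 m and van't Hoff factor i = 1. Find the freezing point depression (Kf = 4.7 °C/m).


ΔTf = Kf × m × i
= 4.7 × 0.8 × 1
= 3.76 °C

3.76 °C


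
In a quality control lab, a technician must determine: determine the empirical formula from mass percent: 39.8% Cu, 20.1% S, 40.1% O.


Assume 100 g sample. Moles of each element:
  Cu: 39.8/63.55 = 0.626 mol
  S: 20.1/32.07 = 0.627 mol
  O: 40.1/16.0 = 2.506 mol
Divide by smallest (0.626):
  Cu: 0.626/0.626 = 1.0
  S: 0.627/0.626 = 1.0
  O: 2.506/0.626 = 4.0
Empirical formula: CuSO4

CuSO4


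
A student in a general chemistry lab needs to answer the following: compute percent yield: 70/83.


% yield = actual/theoretical × 100
= 70/83 × 100
= 84.34%

84.34%


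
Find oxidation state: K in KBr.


Group 1 metal: +1
Oxidation number: +1

+1


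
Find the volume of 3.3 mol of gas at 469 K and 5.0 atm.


PV = nRT  (R = 0.08206 L·atm/(mol·K))
V = nRT/P = 3.3×0.08206×469/5.0
= 25.401 L

25.401 L


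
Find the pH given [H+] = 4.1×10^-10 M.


pH = -log10([H+]) = -log10(4.1×10^-10)
= 10 - log10(4.1)
= 10 - 0.61
= 9.39

9.39


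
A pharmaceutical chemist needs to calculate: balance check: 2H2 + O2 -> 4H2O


Equation: 2H2 + O2 -> 4H2O
Check atoms: H: 4≠8, O: 2≠4
Not balanced

No, not balanced


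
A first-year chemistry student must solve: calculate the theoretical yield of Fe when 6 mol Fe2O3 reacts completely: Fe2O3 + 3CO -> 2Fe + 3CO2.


Mole ratio Fe:Fe2O3 = 2:1
n(Fe) = 6 × 2/1 = 12.000 mol
mass = 12.000 × 55.85 = 670.2 g

670.2 g


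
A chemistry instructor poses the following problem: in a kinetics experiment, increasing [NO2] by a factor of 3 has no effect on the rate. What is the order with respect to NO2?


rate ∝ [NO2]^n
rate ∝ [NO2]^0
Order in NO2: 0

0


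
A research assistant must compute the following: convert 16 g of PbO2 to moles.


M(PbO2) = 239.2 g/mol
n = mass/M = 16/239.2 = 0.0669 mol

0.0669 mol


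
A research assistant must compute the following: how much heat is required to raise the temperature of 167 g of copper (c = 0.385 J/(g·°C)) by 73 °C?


q = mcΔT = 167 × 0.385 × 73
= 4693.54 J

4693.54 J


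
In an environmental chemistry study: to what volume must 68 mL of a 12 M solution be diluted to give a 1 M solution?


C1V1 = C2V2
12 × 68 = 1 × V2
V2 = 816/1 = 816.0 mL

816.0 mL


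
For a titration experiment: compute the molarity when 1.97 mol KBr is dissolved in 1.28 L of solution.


M = n/V = 1.97/1.28 = 1.539 mol/L

1.539 M


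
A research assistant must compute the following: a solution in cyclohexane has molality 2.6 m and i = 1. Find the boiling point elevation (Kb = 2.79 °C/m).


ΔTb = Kb × m × i
= 2.79 × 2.6 × 1
= 7.254 °C

7.254 °C


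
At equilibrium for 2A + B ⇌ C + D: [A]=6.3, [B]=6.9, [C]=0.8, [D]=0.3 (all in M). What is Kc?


Kc = [C][D]/([A]^2[B])
= (0.8^1 × 0.3^1)/(6.3^2 × 6.9^1)
= 0.24/273.861
= 8.764×10^-4

8.764×10^-4


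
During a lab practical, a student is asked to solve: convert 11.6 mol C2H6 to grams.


M(C2H6) = 30.07 g/mol
mass = n × M = 11.6 × 30.07 = 348.81 g

348.81 g


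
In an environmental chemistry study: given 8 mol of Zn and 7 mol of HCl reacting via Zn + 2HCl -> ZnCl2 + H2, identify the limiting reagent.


Mole ratio available / coefficient:
  Zn: 8/1 = 8.000
  HCl: 7/2 = 3.500
Smaller ratio is limiting.

HCl


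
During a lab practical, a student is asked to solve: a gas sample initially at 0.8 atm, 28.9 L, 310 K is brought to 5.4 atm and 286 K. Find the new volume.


P1V1/T1 = P2V2/T2
V2 = P1V1T2/(T1P2)
= 0.8×28.9×286/(310×5.4)
= 3.95 L

3.95 L


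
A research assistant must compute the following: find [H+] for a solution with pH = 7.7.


[H+] = 10^(-pH) = 10^(-7.7)
= 2.0×10^-8 M

2.0×10^-8 M


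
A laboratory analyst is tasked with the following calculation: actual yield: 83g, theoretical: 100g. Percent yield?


% yield = actual/theoretical × 100
= 83/100 × 100
= 83.0%

83.0%


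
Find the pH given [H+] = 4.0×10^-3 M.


pH = -log10([H+]) = -log10(4.0×10^-3)
= 3 - log10(4.0)
= 3 - 0.6
= 2.4

2.4


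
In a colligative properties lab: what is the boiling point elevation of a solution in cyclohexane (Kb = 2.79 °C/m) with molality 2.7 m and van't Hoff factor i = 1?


ΔTb = Kb × m × i
= 2.79 × 2.7 × 1
= 7.533 °C

7.533 °C


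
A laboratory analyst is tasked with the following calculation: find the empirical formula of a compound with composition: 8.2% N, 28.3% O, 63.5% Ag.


Assume 100 g sample. Moles of each element:
  N: 8.2/14.01 = 0.585 mol
  O: 28.3/16.0 = 1.769 mol
  Ag: 63.5/107.87 = 0.589 mol
Divide by smallest (0.585):
  N: 0.585/0.585 = 1.0
  O: 1.769/0.585 = 3.02
  Ag: 0.589/0.585 = 1.01
Empirical formula: AgNO3

AgNO3


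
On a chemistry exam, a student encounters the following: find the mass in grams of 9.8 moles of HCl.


M(HCl) = 36.46 g/mol
mass = n × M = 9.8 × 36.46 = 357.31 g

357.31 g


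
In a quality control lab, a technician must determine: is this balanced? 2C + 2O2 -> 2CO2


Equation: 2C + 2O2 -> 2CO2
Check atoms: C: 2=2, O: 4=4
Balanced

Yes, balanced


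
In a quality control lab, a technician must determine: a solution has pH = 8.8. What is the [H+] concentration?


[H+] = 10^(-pH) = 10^(-8.8)
= 1.58×10^-9 M

1.58×10^-9 M


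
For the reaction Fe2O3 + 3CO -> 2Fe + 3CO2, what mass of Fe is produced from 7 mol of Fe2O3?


Mole ratio Fe:Fe2O3 = 2:1
n(Fe) = 7 × 2/1 = 14.000 mol
mass = 14.000 × 55.85 = 781.9 g

781.9 g


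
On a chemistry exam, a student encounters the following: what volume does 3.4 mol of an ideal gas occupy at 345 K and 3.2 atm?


PV = nRT  (R = 0.08206 L·atm/(mol·K))
V = nRT/P = 3.4×0.08206×345/3.2
= 30.08 L

30.08 L


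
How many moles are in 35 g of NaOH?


M(NaOH) = 40.0 g/mol
n = mass/M = 35/40.0 = 0.875 mol

0.875 mol


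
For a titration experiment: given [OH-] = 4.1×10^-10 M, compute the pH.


pOH = -log10([OH-]) = -log10(4.1×10^-10)
= 10 - log10(4.1) = 9.39
pH = 14 - pOH = 14 - 9.39 = 4.61

4.61


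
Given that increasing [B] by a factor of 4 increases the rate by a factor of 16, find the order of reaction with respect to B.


rate ∝ [B]^n
4^n = 16 → n = 2
Order in B: 2

2


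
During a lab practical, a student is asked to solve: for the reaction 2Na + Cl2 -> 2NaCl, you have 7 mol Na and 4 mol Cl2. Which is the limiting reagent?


Mole ratio available / coefficient:
  Na: 7/2 = 3.500
  Cl2: 4/1 = 4.000
Smaller ratio is limiting.

Na


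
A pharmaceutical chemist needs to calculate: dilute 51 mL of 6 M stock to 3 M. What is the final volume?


C1V1 = C2V2
6 × 51 = 3 × V2
V2 = 306/3 = 102.0 mL

102.0 mL


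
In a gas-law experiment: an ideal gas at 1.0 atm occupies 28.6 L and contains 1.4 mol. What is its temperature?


PV = nRT  (R = 0.08206 L·atm/(mol·K))
T = PV/(nR) = 1.0×28.6/(1.4×0.08206)
= 28.60/0.114884
= 248.95 K

248.95 K


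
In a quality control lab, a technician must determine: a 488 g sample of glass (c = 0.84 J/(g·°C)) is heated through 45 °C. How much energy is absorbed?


q = mcΔT = 488 × 0.84 × 45
= 18446.40 J

18446.40 J


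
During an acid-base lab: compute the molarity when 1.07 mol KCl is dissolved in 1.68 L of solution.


M = n/V = 1.07/1.68 = 0.637 mol/L

0.637 M


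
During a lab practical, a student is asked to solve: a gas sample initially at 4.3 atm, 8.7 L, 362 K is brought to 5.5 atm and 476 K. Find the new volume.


P1V1/T1 = P2V2/T2
V2 = P1V1T2/(T1P2)
= 4.3×8.7×476/(362×5.5)
= 8.944 L

8.944 L


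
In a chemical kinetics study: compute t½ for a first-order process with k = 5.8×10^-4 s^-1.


t½ = ln2/k = 0.693147/(5.8×10^-4 s^-1)
= 1195 s

1195 s


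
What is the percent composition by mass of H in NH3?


M(NH3) = 1×14.01 + 3×1.008 = 17.034 g/mol
Mass of H = 3 × 1.008 = 3.024 g/mol
% H = 3.024/17.034 × 100 = 17.75%

17.75%


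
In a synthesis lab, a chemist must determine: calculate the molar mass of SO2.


M(SO2) = 1×32.07 + 2×16.0
= 32.07 + 32.0
= 64.07 g/mol

64.07 g/mol


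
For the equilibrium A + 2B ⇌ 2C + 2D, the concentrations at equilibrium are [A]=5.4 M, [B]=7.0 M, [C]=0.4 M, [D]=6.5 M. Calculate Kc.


Kc = [C]^2[D]^2/([A][B]^2)
= (0.4^2 × 6.5^2)/(5.4^1 × 7.0^2)
= 6.76/264.6
= 0.02555

0.02555


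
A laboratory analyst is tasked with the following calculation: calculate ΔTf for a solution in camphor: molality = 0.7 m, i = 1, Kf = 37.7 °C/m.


ΔTf = Kf × m × i
= 37.7 × 0.7 × 1
= 26.39 °C

26.39 °C


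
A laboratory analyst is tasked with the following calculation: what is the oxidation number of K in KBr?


Group 1 metal: +1
Oxidation number: +1

+1


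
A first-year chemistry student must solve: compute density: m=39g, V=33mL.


ρ = mass/volume
= 39/33
= 1.182 g/mL

1.182 g/mL


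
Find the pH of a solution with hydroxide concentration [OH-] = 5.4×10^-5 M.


pOH = -log10([OH-]) = -log10(5.4×10^-5)
= 5 - log10(5.4) = 4.27
pH = 14 - pOH = 14 - 4.27 = 9.73

9.73


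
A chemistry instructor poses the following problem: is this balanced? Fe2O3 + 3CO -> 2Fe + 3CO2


Equation: Fe2O3 + 3CO -> 2Fe + 3CO2
Check atoms: C: 3=3, Fe: 2=2, O: 6=6
Balanced

Yes, balanced


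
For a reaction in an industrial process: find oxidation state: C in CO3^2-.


x + 3(-2) = -2, so x = +4
Oxidation number: +4

+4


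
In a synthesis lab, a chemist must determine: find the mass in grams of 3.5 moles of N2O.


M(N2O) = 44.02 g/mol
mass = n × M = 3.5 × 44.02 = 154.07 g

154.07 g


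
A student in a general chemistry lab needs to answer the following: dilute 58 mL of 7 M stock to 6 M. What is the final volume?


C1V1 = C2V2
7 × 58 = 6 × V2
V2 = 406/6 = 67.67 mL

67.67 mL


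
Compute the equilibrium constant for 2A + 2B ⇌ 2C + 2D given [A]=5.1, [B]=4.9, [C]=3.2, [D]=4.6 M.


Kc = [C]^2[D]^2/([A]^2[B]^2)
= (3.2^2 × 4.6^2)/(5.1^2 × 4.9^2)
= 216.6784/624.5001
= 0.3470

0.3470


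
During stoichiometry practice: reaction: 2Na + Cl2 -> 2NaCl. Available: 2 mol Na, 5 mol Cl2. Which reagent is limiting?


Mole ratio available / coefficient:
  Na: 2/2 = 1.000
  Cl2: 5/1 = 5.000
Smaller ratio is limiting.

Na


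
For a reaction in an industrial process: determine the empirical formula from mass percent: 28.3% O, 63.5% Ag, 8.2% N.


Assume 100 g sample. Moles of each element:
  O: 28.3/16.0 = 1.769 mol
  Ag: 63.5/107.87 = 0.589 mol
  N: 8.2/14.01 = 0.585 mol
Divide by smallest (0.585):
  O: 1.769/0.585 = 3.02
  Ag: 0.589/0.585 = 1.01
  N: 0.585/0.585 = 1.0
Empirical formula: AgNO3

AgNO3


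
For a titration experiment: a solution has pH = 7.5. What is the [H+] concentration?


[H+] = 10^(-pH) = 10^(-7.5)
= 3.16×10^-8 M

3.16×10^-8 M


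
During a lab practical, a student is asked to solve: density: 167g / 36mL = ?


ρ = mass/volume
= 167/36
= 4.639 g/mL

4.639 g/mL


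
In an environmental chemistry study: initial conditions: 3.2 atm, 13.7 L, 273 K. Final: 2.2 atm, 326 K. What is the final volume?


P1V1/T1 = P2V2/T2
V2 = P1V1T2/(T1P2)
= 3.2×13.7×326/(273×2.2)
= 23.796 L

23.796 L


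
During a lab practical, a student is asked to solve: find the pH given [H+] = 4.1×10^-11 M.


pH = -log10([H+]) = -log10(4.1×10^-11)
= 11 - log10(4.1)
= 11 - 0.61
= 10.39

10.39


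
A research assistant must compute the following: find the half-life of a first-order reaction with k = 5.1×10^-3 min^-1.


t½ = ln2/k = 0.693147/(5.1×10^-3 min^-1)
= 135.9 min

135.9 min


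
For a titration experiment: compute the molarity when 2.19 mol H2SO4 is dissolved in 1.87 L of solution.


M = n/V = 2.19/1.87 = 1.171 mol/L

1.171 M


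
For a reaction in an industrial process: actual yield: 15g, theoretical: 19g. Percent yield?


% yield = actual/theoretical × 100
= 15/19 × 100
= 78.95%

78.95%


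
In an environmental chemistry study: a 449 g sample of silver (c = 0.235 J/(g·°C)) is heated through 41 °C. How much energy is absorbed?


q = mcΔT = 449 × 0.235 × 41
= 4326.12 J

4326.12 J
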